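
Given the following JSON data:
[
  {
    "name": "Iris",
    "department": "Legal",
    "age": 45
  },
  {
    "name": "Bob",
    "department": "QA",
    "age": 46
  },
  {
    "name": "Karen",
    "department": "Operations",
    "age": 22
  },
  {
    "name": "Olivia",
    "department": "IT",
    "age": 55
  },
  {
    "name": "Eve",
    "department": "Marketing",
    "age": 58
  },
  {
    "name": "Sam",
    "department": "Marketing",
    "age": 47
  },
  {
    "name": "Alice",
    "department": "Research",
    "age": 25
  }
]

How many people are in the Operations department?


Scanning records for department = Operations
  Record 2: Karen
Count: 1

ANSWER: 1


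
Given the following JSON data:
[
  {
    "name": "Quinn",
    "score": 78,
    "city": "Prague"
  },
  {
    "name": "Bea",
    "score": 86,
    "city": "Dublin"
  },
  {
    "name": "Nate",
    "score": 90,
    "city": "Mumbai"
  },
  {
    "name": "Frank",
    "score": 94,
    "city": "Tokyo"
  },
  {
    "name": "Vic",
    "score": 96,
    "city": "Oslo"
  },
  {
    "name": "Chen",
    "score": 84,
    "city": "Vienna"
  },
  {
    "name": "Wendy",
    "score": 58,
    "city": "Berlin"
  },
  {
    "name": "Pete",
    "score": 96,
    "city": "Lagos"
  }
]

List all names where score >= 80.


Filtering records where score >= 80:
  Quinn (score=78) -> no
  Bea (score=86) -> YES
  Nate (score=90) -> YES
  Frank (score=94) -> YES
  Vic (score=96) -> YES
  Chen (score=84) -> YES
  Wendy (score=58) -> no
  Pete (score=96) -> YES


ANSWER: Bea, Nate, Frank, Vic, Chen, Pete


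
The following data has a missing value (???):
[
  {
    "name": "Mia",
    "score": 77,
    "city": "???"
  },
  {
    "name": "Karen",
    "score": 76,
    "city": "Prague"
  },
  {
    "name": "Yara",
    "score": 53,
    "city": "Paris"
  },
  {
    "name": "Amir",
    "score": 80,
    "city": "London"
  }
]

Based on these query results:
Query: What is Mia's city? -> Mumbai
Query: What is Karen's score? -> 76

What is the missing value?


The missing value is Mia's city
From query: Mia's city = Mumbai

ANSWER: Mumbai


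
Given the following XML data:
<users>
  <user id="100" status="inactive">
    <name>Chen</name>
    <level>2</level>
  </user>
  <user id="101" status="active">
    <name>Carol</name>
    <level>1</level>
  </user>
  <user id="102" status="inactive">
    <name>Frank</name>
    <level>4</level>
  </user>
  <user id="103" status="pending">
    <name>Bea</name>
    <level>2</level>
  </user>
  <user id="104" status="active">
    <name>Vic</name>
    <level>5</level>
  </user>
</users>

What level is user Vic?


Finding user: Vic
<level>5</level>

ANSWER: 5


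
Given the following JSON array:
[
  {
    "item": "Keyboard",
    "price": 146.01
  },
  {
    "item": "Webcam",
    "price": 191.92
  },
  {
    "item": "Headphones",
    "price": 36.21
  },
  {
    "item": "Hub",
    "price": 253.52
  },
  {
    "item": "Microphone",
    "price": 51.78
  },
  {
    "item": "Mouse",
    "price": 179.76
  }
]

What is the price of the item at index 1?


Array index 1 -> Webcam
price = 191.92

ANSWER: 191.92


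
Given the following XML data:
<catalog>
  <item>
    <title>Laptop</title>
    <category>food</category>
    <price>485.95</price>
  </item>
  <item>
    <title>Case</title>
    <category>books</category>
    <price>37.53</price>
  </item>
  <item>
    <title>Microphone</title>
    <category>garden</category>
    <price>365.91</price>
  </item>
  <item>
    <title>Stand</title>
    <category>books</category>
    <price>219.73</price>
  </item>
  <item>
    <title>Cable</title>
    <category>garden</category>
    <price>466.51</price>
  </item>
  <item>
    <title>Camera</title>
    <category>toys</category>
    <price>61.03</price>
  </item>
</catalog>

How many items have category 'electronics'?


Scanning <item> elements for <category>electronics</category>:
Count: 0

ANSWER: 0


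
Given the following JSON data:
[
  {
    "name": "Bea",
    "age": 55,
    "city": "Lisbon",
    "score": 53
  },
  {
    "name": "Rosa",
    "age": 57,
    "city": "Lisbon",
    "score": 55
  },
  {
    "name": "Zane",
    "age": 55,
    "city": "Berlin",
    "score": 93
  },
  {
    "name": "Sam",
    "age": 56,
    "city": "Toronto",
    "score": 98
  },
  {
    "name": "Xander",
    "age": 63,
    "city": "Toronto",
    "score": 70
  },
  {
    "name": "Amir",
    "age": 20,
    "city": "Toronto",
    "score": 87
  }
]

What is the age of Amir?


Looking up record where name = Amir
Record index: 5
Field 'age' = 20

ANSWER: 20


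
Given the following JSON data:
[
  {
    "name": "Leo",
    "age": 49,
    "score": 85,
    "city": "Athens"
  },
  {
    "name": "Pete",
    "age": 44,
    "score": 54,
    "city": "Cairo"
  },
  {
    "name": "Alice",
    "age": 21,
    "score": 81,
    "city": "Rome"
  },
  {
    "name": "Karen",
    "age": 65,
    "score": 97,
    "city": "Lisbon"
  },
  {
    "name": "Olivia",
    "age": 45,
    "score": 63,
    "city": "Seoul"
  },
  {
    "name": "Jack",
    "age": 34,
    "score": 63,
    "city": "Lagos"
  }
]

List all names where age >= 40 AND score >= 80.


Checking both conditions:
  Leo (age=49, score=85) -> YES
  Pete (age=44, score=54) -> no
  Alice (age=21, score=81) -> no
  Karen (age=65, score=97) -> YES
  Olivia (age=45, score=63) -> no
  Jack (age=34, score=63) -> no


ANSWER: Leo, Karen


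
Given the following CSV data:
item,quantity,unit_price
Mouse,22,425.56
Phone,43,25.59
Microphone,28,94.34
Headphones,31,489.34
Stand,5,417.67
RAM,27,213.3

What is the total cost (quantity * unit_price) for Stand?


Row: Stand
quantity = 5
unit_price = 417.67
total = 5 * 417.67 = 2088.35

ANSWER: 2088.35


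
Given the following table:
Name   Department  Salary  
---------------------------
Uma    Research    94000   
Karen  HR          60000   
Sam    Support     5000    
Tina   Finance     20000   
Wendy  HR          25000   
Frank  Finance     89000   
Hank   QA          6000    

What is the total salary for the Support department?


Support department members:
  Sam: 5000
Total = 5000 = 5000

ANSWER: 5000


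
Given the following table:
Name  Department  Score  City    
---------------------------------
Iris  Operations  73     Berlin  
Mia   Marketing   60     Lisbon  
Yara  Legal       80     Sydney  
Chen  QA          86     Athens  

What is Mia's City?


Row 2: Mia
City = Lisbon

ANSWER: Lisbon


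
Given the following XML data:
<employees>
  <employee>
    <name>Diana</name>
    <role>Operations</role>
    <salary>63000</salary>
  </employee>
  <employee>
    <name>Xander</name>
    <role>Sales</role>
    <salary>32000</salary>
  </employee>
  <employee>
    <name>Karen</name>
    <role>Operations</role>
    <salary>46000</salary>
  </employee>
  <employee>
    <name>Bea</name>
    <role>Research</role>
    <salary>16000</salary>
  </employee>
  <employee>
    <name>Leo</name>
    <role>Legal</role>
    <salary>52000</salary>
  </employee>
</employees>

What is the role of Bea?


Searching for <employee> with <name>Bea</name>
Found at position 4
<role>Research</role>

ANSWER: Research


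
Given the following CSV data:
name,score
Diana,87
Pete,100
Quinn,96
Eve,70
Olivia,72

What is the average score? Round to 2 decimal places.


Scores: 87, 100, 96, 70, 72
Sum = 425
Count = 5
Average = 425 / 5 = 85.00

ANSWER: 85.00


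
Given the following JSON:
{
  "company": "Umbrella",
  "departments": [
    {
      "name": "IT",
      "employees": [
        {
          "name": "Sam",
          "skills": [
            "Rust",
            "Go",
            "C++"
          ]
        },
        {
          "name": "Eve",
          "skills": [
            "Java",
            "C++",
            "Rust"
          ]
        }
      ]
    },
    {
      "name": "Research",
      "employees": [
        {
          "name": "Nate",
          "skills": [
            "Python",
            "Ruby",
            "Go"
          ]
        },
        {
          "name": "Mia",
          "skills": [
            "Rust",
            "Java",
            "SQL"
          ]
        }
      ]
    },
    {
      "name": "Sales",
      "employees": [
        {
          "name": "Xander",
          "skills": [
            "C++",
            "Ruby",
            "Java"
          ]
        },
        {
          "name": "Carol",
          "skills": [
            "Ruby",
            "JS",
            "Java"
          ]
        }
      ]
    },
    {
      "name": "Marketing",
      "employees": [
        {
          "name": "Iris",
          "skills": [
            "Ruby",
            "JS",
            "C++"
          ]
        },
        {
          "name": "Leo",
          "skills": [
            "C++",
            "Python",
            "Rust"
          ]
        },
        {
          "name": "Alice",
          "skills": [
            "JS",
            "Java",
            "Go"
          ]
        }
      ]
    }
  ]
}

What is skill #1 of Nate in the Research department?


Path: departments[1].employees[0].skills[0]
Value: Python

ANSWER: Python


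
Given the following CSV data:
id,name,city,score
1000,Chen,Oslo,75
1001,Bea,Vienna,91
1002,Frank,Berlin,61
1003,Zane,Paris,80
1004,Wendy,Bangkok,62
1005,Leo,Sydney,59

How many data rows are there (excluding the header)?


Counting rows (excluding header):
Header: id,name,city,score
Data rows: 6

ANSWER: 6


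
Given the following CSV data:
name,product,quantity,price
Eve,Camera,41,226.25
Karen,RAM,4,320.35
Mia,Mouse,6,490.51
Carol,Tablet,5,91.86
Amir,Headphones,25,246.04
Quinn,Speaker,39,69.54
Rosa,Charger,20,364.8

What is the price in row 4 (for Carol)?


Row 4: Carol
Column 'price' = 91.86

ANSWER: 91.86


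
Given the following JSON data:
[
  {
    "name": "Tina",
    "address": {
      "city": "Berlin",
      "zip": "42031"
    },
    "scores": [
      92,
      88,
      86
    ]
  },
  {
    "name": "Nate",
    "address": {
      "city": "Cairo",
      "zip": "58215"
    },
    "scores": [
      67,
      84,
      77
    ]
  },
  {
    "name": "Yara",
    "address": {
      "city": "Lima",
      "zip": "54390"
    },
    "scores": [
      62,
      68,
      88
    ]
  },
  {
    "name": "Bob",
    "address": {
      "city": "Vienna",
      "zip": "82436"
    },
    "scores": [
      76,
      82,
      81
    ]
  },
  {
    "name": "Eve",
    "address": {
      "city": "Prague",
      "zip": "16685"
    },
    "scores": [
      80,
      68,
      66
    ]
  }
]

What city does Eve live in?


Path: records[4].address.city
Value: Prague

ANSWER: Prague


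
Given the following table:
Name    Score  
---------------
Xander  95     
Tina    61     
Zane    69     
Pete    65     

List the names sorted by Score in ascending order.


Sorting by Score (ascending):
  Tina: 61
  Pete: 65
  Zane: 69
  Xander: 95


ANSWER: Tina, Pete, Zane, Xander


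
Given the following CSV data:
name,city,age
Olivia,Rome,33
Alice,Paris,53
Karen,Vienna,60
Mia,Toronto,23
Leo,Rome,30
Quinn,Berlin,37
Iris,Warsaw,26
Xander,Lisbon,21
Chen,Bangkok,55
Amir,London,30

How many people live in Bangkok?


Scanning city column for 'Bangkok':
  Row 9: Chen -> MATCH
Total matches: 1

ANSWER: 1


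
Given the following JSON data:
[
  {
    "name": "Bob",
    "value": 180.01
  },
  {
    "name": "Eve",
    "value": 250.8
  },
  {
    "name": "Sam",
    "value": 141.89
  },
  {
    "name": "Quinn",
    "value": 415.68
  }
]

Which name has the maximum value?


Comparing values:
  Bob: 180.01
  Eve: 250.8
  Sam: 141.89
  Quinn: 415.68
Maximum: Quinn (415.68)

ANSWER: Quinn


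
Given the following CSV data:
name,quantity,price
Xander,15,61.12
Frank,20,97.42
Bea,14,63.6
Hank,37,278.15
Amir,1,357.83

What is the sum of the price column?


Values in 'price' column:
  Row 1: 61.12
  Row 2: 97.42
  Row 3: 63.6
  Row 4: 278.15
  Row 5: 357.83
Sum = 61.12 + 97.42 + 63.6 + 278.15 + 357.83 = 858.12

ANSWER: 858.12


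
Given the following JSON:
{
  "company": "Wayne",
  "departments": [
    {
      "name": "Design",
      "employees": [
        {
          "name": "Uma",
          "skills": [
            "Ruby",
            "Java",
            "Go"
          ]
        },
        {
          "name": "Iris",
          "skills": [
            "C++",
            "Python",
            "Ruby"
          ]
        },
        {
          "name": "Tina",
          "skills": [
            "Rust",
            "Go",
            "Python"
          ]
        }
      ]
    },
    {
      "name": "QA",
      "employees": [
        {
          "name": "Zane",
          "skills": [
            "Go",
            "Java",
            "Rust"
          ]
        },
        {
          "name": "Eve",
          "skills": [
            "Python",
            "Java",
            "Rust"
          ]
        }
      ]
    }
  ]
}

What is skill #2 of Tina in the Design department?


Path: departments[0].employees[2].skills[1]
Value: Go

ANSWER: Go


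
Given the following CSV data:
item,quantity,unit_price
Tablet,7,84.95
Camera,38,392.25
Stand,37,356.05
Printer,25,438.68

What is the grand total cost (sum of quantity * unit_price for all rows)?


Computing row totals:
  Tablet: 7 * 84.95 = 594.65
  Camera: 38 * 392.25 = 14905.5
  Stand: 37 * 356.05 = 13173.85
  Printer: 25 * 438.68 = 10967.0
Grand total = 594.65 + 14905.5 + 13173.85 + 10967.0 = 39641.0

ANSWER: 39641.0


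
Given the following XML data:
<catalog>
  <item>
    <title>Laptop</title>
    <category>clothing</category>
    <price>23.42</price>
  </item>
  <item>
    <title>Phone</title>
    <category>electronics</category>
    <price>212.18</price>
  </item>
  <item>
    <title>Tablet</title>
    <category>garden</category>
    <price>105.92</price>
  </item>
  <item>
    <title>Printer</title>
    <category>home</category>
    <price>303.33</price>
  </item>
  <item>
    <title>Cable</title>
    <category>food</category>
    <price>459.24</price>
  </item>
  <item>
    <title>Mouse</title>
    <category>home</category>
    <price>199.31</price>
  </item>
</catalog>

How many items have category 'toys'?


Scanning <item> elements for <category>toys</category>:
Count: 0

ANSWER: 0


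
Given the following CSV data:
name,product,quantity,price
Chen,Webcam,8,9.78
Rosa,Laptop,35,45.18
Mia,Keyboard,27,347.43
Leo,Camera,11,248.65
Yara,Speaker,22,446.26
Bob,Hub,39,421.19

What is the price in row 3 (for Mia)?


Row 3: Mia
Column 'price' = 347.43

ANSWER: 347.43


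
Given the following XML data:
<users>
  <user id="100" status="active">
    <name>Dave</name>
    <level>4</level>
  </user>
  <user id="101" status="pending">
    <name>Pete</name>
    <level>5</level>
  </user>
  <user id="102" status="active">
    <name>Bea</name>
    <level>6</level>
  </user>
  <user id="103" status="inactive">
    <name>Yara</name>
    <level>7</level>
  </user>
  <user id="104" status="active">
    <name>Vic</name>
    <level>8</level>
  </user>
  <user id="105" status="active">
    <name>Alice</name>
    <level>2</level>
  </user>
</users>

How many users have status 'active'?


Counting users with status='active':
  Dave (id=100) -> MATCH
  Bea (id=102) -> MATCH
  Vic (id=104) -> MATCH
  Alice (id=105) -> MATCH
Count: 4

ANSWER: 4


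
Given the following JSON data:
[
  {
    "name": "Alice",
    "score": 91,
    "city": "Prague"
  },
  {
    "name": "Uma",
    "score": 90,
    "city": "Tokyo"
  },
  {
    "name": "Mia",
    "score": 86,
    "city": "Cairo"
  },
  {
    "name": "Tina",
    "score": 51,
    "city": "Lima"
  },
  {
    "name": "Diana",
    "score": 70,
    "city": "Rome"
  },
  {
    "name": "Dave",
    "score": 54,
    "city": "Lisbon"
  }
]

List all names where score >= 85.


Filtering records where score >= 85:
  Alice (score=91) -> YES
  Uma (score=90) -> YES
  Mia (score=86) -> YES
  Tina (score=51) -> no
  Diana (score=70) -> no
  Dave (score=54) -> no


ANSWER: Alice, Uma, Mia


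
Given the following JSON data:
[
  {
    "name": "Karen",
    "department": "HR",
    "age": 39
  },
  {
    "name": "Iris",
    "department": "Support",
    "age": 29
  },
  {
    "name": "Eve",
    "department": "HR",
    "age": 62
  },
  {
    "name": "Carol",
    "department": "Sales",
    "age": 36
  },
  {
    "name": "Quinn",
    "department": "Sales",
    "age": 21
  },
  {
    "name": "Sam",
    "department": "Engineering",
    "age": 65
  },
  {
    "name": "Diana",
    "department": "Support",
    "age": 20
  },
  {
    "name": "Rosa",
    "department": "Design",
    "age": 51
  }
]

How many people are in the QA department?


Scanning records for department = QA
  No matches found
Count: 0

ANSWER: 0


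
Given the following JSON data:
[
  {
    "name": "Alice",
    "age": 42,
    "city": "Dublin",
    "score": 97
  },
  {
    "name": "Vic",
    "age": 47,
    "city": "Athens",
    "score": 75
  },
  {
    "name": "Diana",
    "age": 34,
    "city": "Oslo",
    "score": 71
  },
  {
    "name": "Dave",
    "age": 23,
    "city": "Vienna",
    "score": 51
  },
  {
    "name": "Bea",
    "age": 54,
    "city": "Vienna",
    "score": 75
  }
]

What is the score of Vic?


Looking up record where name = Vic
Record index: 1
Field 'score' = 75

ANSWER: 75


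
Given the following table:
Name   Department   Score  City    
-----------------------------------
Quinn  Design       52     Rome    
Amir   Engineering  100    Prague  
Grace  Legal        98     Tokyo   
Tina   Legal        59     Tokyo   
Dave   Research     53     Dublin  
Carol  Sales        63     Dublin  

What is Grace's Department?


Row 3: Grace
Department = Legal

ANSWER: Legal


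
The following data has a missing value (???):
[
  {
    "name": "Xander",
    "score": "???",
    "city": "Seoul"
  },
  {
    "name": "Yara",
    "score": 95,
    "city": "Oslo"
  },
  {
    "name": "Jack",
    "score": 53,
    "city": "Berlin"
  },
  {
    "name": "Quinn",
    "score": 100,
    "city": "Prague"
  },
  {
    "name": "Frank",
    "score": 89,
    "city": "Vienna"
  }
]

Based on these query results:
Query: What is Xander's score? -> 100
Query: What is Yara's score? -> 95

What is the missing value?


The missing value is Xander's score
From query: Xander's score = 100

ANSWER: 100


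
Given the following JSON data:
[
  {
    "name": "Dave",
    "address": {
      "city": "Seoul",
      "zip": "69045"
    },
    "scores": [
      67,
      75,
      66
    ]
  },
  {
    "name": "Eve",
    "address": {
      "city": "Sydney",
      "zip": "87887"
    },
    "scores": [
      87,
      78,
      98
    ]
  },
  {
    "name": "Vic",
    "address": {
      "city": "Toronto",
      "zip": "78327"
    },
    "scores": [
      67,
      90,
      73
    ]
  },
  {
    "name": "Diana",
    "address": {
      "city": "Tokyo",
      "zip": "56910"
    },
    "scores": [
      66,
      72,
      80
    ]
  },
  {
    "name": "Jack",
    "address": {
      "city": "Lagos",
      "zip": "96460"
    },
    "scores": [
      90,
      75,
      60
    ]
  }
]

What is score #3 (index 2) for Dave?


Path: records[0].scores[2]
Value: 66

ANSWER: 66


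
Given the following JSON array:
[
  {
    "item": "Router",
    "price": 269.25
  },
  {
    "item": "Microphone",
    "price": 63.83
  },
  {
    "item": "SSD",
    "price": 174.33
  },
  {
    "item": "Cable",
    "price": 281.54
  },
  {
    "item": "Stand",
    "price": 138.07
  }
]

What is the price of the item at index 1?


Array index 1 -> Microphone
price = 63.83

ANSWER: 63.83


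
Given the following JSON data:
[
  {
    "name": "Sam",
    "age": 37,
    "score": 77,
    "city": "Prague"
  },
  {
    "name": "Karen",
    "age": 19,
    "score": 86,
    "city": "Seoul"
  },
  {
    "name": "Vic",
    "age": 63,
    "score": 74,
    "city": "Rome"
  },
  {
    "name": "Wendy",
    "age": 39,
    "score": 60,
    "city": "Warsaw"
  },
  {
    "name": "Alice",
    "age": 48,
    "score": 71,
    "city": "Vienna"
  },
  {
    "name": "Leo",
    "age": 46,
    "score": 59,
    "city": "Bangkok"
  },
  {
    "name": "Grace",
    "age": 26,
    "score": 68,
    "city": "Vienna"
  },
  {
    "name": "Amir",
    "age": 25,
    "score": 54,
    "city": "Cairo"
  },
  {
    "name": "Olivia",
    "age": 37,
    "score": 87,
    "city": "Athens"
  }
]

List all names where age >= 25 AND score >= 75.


Checking both conditions:
  Sam (age=37, score=77) -> YES
  Karen (age=19, score=86) -> no
  Vic (age=63, score=74) -> no
  Wendy (age=39, score=60) -> no
  Alice (age=48, score=71) -> no
  Leo (age=46, score=59) -> no
  Grace (age=26, score=68) -> no
  Amir (age=25, score=54) -> no
  Olivia (age=37, score=87) -> YES


ANSWER: Sam, Olivia


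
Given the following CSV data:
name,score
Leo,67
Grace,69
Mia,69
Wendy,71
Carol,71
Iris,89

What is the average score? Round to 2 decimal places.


Scores: 67, 69, 69, 71, 71, 89
Sum = 436
Count = 6
Average = 436 / 6 = 72.67

ANSWER: 72.67


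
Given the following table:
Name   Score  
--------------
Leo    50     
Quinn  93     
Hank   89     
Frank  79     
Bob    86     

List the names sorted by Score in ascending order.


Sorting by Score (ascending):
  Leo: 50
  Frank: 79
  Bob: 86
  Hank: 89
  Quinn: 93


ANSWER: Leo, Frank, Bob, Hank, Quinn


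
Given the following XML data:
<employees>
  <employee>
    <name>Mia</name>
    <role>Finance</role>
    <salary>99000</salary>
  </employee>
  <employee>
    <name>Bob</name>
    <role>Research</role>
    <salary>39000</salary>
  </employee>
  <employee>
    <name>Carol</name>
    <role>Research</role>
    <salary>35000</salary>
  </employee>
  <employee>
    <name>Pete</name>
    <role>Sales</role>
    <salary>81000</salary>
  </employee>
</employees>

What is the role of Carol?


Searching for <employee> with <name>Carol</name>
Found at position 3
<role>Research</role>

ANSWER: Research


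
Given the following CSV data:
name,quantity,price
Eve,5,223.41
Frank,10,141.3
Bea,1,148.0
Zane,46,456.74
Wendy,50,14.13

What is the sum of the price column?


Values in 'price' column:
  Row 1: 223.41
  Row 2: 141.3
  Row 3: 148.0
  Row 4: 456.74
  Row 5: 14.13
Sum = 223.41 + 141.3 + 148.0 + 456.74 + 14.13 = 983.58

ANSWER: 983.58


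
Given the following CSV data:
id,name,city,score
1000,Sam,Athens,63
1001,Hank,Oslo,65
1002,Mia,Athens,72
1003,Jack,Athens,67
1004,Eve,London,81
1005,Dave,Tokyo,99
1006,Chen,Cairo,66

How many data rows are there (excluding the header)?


Counting rows (excluding header):
Header: id,name,city,score
Data rows: 7

ANSWER: 7


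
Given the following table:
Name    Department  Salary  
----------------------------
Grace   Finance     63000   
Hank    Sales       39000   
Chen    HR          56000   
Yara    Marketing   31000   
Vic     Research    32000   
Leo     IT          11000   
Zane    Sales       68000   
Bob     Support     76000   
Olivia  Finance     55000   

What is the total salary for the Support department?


Support department members:
  Bob: 76000
Total = 76000 = 76000

ANSWER: 76000


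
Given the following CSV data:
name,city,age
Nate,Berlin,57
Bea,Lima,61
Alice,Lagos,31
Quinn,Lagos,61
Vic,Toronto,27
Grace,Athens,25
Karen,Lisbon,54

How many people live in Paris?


Scanning city column for 'Paris':
Total matches: 0

ANSWER: 0


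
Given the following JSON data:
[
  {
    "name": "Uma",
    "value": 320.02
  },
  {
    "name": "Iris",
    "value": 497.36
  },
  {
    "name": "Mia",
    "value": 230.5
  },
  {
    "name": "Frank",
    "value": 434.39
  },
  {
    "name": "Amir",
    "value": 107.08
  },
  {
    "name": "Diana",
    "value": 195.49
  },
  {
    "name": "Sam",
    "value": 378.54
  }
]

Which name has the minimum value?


Comparing values:
  Uma: 320.02
  Iris: 497.36
  Mia: 230.5
  Frank: 434.39
  Amir: 107.08
  Diana: 195.49
  Sam: 378.54
Minimum: Amir (107.08)

ANSWER: Amir


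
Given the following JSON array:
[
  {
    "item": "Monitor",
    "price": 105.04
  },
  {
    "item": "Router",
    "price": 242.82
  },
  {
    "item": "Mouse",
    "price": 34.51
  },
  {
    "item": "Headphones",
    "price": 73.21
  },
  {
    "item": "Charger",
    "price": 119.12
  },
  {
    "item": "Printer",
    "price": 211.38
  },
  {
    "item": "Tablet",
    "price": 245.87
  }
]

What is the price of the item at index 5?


Array index 5 -> Printer
price = 211.38

ANSWER: 211.38


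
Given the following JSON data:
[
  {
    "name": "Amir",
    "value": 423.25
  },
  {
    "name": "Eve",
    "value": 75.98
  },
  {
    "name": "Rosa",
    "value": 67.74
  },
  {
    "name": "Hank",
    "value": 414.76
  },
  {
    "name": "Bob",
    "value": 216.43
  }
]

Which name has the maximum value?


Comparing values:
  Amir: 423.25
  Eve: 75.98
  Rosa: 67.74
  Hank: 414.76
  Bob: 216.43
Maximum: Amir (423.25)

ANSWER: Amir


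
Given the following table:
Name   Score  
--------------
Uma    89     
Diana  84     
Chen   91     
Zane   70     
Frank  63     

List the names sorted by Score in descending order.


Sorting by Score (descending):
  Chen: 91
  Uma: 89
  Diana: 84
  Zane: 70
  Frank: 63


ANSWER: Chen, Uma, Diana, Zane, Frank


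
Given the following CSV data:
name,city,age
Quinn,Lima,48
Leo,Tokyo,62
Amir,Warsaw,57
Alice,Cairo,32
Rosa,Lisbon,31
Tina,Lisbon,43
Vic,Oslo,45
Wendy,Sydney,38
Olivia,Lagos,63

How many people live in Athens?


Scanning city column for 'Athens':
Total matches: 0

ANSWER: 0


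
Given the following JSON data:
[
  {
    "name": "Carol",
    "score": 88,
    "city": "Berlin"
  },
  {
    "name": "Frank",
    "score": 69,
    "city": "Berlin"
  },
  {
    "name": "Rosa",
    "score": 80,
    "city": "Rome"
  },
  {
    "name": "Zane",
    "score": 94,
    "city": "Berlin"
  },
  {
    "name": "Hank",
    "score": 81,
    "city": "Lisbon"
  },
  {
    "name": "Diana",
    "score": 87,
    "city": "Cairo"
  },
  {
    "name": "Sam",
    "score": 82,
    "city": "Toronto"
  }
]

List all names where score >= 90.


Filtering records where score >= 90:
  Carol (score=88) -> no
  Frank (score=69) -> no
  Rosa (score=80) -> no
  Zane (score=94) -> YES
  Hank (score=81) -> no
  Diana (score=87) -> no
  Sam (score=82) -> no


ANSWER: Zane


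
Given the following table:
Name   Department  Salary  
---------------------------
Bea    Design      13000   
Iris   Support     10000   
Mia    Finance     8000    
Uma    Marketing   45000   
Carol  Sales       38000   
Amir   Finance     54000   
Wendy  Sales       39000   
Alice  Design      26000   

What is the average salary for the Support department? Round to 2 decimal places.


Support department members:
  Iris: 10000
Sum = 10000
Count = 1
Average = 10000 / 1 = 10000.00

ANSWER: 10000.00


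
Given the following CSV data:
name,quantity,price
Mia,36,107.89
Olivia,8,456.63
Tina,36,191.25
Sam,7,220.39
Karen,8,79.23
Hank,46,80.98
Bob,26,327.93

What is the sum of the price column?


Values in 'price' column:
  Row 1: 107.89
  Row 2: 456.63
  Row 3: 191.25
  Row 4: 220.39
  Row 5: 79.23
  Row 6: 80.98
  Row 7: 327.93
Sum = 107.89 + 456.63 + 191.25 + 220.39 + 79.23 + 80.98 + 327.93 = 1464.3

ANSWER: 1464.3


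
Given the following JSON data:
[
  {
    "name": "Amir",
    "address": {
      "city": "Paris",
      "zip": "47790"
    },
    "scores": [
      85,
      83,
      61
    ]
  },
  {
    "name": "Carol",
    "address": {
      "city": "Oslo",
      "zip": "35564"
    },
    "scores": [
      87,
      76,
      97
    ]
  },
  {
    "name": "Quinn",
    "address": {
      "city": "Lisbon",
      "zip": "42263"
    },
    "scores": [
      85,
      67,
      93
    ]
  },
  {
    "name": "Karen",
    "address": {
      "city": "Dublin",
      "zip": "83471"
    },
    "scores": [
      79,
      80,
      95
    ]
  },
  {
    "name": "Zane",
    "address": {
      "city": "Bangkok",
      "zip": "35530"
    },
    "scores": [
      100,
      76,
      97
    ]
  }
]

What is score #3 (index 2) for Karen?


Path: records[3].scores[2]
Value: 95

ANSWER: 95


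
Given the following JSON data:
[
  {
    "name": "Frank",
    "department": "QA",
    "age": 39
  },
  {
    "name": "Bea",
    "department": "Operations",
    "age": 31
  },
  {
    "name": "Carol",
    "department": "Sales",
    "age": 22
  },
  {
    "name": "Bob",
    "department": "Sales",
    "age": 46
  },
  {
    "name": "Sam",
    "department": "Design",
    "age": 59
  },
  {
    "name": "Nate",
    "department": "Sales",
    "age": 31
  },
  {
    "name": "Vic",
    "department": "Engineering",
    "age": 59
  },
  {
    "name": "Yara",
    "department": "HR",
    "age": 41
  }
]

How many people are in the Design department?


Scanning records for department = Design
  Record 4: Sam
Count: 1

ANSWER: 1


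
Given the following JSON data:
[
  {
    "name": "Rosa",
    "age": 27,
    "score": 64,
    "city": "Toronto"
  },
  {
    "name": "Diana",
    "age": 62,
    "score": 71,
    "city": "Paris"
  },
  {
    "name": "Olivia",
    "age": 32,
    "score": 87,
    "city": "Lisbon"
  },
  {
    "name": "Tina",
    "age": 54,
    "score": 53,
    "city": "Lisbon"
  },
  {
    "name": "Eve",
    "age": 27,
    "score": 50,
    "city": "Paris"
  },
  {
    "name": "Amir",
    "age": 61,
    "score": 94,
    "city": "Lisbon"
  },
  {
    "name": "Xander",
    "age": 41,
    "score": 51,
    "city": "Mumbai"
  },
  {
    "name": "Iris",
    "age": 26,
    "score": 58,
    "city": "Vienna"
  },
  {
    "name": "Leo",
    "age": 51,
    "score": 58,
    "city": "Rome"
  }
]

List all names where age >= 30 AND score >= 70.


Checking both conditions:
  Rosa (age=27, score=64) -> no
  Diana (age=62, score=71) -> YES
  Olivia (age=32, score=87) -> YES
  Tina (age=54, score=53) -> no
  Eve (age=27, score=50) -> no
  Amir (age=61, score=94) -> YES
  Xander (age=41, score=51) -> no
  Iris (age=26, score=58) -> no
  Leo (age=51, score=58) -> no


ANSWER: Diana, Olivia, Amir


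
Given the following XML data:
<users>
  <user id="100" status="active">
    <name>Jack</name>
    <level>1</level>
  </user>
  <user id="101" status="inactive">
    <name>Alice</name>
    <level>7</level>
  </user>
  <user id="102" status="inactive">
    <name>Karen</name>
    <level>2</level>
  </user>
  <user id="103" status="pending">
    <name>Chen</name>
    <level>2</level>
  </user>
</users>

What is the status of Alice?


Finding user with name = Alice
user id="101" status="inactive"

ANSWER: inactive


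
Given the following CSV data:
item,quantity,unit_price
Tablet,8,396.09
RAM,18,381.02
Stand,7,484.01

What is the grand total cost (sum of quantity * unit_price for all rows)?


Computing row totals:
  Tablet: 8 * 396.09 = 3168.72
  RAM: 18 * 381.02 = 6858.36
  Stand: 7 * 484.01 = 3388.07
Grand total = 3168.72 + 6858.36 + 3388.07 = 13415.15

ANSWER: 13415.15


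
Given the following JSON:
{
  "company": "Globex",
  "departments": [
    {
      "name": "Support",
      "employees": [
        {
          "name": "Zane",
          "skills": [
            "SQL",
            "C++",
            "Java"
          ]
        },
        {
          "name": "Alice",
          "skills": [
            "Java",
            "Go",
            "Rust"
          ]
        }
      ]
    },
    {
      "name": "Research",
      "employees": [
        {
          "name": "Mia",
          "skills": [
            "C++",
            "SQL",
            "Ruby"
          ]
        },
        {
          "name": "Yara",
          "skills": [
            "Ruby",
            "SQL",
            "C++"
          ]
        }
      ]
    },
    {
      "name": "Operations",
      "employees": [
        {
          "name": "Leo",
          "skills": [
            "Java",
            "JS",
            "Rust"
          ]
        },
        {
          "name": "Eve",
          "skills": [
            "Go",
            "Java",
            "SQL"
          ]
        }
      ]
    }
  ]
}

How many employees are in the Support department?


Path: departments[0].employees
Count: 2

ANSWER: 2


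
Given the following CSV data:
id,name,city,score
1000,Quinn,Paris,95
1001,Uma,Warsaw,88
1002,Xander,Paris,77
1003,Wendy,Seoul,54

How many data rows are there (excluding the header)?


Counting rows (excluding header):
Header: id,name,city,score
Data rows: 4

ANSWER: 4


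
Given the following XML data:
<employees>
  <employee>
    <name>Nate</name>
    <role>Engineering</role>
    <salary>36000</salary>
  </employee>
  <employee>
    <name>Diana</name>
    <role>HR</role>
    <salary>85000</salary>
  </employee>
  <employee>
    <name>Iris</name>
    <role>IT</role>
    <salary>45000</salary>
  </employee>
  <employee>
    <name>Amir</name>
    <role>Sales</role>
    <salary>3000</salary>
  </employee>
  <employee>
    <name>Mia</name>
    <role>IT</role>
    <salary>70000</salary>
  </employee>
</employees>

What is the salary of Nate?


Searching for <employee> with <name>Nate</name>
Found at position 1
<salary>36000</salary>

ANSWER: 36000


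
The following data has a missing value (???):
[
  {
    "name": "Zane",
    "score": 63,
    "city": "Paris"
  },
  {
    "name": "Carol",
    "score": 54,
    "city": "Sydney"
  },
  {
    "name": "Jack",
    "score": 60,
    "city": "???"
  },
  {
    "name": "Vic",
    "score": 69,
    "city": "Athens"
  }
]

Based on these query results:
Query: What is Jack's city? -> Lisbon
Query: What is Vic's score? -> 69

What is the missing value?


The missing value is Jack's city
From query: Jack's city = Lisbon

ANSWER: Lisbon


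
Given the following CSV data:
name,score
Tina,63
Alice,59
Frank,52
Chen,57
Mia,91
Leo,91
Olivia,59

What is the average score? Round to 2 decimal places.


Scores: 63, 59, 52, 57, 91, 91, 59
Sum = 472
Count = 7
Average = 472 / 7 = 67.43

ANSWER: 67.43


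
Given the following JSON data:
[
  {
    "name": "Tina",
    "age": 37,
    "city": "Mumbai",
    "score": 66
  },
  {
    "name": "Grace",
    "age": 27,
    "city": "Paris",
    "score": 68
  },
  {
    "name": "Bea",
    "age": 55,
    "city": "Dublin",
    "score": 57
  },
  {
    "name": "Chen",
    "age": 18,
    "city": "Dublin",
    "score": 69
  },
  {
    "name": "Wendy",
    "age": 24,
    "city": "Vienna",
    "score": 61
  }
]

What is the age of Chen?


Looking up record where name = Chen
Record index: 3
Field 'age' = 18

ANSWER: 18


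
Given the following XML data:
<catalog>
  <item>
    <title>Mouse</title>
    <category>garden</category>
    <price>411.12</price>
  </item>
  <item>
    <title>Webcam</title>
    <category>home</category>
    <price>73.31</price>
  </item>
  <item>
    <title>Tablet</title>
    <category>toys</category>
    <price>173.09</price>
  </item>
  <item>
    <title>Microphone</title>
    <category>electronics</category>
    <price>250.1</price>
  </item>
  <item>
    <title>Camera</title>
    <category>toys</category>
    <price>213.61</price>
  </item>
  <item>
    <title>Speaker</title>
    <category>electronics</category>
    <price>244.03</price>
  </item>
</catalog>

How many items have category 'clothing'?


Scanning <item> elements for <category>clothing</category>:
Count: 0

ANSWER: 0


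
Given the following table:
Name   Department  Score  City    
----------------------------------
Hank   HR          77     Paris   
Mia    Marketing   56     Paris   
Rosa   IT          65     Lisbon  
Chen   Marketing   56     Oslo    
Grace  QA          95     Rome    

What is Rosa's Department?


Row 3: Rosa
Department = IT

ANSWER: IT


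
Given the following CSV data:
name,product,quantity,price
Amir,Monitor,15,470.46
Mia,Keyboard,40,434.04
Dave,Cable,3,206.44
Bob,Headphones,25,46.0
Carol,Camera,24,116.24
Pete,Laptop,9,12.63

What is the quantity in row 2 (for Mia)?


Row 2: Mia
Column 'quantity' = 40

ANSWER: 40


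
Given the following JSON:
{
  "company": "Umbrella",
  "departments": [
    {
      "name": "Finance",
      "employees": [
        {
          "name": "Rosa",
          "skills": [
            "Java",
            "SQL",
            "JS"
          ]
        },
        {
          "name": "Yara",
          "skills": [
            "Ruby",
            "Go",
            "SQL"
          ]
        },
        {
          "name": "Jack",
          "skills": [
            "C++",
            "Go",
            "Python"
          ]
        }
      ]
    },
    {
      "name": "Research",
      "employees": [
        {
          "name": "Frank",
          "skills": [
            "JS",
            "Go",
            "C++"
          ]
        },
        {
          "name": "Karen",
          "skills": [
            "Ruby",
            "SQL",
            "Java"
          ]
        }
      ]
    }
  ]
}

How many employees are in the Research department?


Path: departments[1].employees
Count: 2

ANSWER: 2


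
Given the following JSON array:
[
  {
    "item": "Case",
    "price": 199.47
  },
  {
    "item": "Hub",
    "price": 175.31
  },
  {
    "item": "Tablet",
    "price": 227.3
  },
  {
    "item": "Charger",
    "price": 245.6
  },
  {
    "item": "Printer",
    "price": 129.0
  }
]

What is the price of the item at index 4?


Array index 4 -> Printer
price = 129.0

ANSWER: 129.0


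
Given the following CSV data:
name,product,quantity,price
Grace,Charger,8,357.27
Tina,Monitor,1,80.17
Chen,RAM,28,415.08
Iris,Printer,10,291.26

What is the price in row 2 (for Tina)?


Row 2: Tina
Column 'price' = 80.17

ANSWER: 80.17


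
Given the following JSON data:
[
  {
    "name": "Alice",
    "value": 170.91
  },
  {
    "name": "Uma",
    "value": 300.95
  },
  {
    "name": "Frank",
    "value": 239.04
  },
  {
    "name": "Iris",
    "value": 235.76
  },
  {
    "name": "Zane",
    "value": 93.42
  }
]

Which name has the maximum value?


Comparing values:
  Alice: 170.91
  Uma: 300.95
  Frank: 239.04
  Iris: 235.76
  Zane: 93.42
Maximum: Uma (300.95)

ANSWER: Uma


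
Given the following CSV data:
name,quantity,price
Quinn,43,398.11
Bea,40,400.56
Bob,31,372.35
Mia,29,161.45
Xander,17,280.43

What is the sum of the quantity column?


Values in 'quantity' column:
  Row 1: 43
  Row 2: 40
  Row 3: 31
  Row 4: 29
  Row 5: 17
Sum = 43 + 40 + 31 + 29 + 17 = 160

ANSWER: 160


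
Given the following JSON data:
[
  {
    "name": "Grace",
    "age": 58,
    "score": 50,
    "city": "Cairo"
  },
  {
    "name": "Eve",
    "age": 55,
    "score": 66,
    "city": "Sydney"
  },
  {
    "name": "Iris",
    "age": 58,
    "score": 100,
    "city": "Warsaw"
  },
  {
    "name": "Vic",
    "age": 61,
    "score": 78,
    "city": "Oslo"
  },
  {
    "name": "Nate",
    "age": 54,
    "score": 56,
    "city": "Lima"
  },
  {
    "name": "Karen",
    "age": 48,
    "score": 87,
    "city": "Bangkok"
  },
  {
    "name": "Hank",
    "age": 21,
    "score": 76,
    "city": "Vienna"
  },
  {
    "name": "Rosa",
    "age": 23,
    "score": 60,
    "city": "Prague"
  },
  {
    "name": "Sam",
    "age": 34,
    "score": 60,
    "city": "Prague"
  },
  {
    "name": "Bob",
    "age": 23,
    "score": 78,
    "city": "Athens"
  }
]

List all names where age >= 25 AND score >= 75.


Checking both conditions:
  Grace (age=58, score=50) -> no
  Eve (age=55, score=66) -> no
  Iris (age=58, score=100) -> YES
  Vic (age=61, score=78) -> YES
  Nate (age=54, score=56) -> no
  Karen (age=48, score=87) -> YES
  Hank (age=21, score=76) -> no
  Rosa (age=23, score=60) -> no
  Sam (age=34, score=60) -> no
  Bob (age=23, score=78) -> no


ANSWER: Iris, Vic, Karen


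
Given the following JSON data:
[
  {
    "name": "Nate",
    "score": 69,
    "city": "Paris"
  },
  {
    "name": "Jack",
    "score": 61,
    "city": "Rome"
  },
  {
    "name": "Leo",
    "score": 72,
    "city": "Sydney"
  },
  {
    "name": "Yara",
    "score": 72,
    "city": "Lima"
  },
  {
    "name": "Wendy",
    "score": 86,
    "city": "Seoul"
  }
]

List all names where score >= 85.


Filtering records where score >= 85:
  Nate (score=69) -> no
  Jack (score=61) -> no
  Leo (score=72) -> no
  Yara (score=72) -> no
  Wendy (score=86) -> YES


ANSWER: Wendy


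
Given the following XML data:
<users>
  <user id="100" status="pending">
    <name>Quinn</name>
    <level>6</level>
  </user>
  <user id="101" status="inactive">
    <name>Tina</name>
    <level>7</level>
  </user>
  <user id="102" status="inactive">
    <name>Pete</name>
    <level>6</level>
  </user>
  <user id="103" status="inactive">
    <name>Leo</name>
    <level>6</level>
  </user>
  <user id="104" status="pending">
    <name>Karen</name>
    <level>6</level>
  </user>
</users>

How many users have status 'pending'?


Counting users with status='pending':
  Quinn (id=100) -> MATCH
  Karen (id=104) -> MATCH
Count: 2

ANSWER: 2
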